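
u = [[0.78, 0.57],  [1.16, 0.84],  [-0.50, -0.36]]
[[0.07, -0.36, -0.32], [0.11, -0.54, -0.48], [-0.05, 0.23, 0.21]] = u @[[0.16, -0.47, -0.18], [-0.09, 0.01, -0.32]]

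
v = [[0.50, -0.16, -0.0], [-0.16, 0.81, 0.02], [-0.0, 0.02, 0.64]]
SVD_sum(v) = [[0.13, -0.31, -0.03], [-0.31, 0.74, 0.06], [-0.03, 0.06, 0.01]] + [[0.0,-0.00,0.04], [-0.00,0.00,-0.04], [0.04,-0.04,0.63]] + [[0.37,0.16,-0.01],[0.16,0.07,-0.01],[-0.01,-0.01,0.0]]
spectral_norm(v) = 0.88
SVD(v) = [[0.39, 0.06, -0.92], [-0.92, -0.06, -0.39], [-0.08, 1.00, 0.04]] @ diag([0.8791854766210232, 0.6388747105779959, 0.43193981280098115]) @ [[0.39, -0.92, -0.08],  [0.06, -0.06, 1.00],  [-0.92, -0.39, 0.04]]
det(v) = 0.24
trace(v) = 1.95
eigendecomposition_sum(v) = [[0.37, 0.16, -0.01], [0.16, 0.07, -0.01], [-0.01, -0.01, 0.00]] + [[0.13,-0.31,-0.03], [-0.31,0.74,0.06], [-0.03,0.06,0.01]] + [[0.0, -0.00, 0.04], [-0.00, 0.00, -0.04], [0.04, -0.04, 0.63]]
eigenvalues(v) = [0.43, 0.88, 0.64]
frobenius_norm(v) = 1.17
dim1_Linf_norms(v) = [0.5, 0.81, 0.64]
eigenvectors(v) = [[-0.92, 0.39, 0.06],[-0.39, -0.92, -0.06],[0.04, -0.08, 1.0]]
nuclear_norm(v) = 1.95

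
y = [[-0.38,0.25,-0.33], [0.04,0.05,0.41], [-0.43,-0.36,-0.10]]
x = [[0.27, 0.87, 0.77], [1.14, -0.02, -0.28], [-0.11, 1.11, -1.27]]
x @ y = [[-0.4, -0.17, 0.19], [-0.31, 0.38, -0.36], [0.63, 0.49, 0.62]]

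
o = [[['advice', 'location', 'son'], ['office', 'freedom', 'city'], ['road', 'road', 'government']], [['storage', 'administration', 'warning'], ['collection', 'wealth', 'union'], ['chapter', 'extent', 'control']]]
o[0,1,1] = 'freedom'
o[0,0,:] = ['advice', 'location', 'son']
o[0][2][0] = 'road'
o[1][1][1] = 'wealth'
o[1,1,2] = 'union'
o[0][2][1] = 'road'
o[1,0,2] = 'warning'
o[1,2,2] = 'control'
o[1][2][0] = 'chapter'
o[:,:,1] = [['location', 'freedom', 'road'], ['administration', 'wealth', 'extent']]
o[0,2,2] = 'government'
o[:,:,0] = [['advice', 'office', 'road'], ['storage', 'collection', 'chapter']]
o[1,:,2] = ['warning', 'union', 'control']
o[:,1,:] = [['office', 'freedom', 'city'], ['collection', 'wealth', 'union']]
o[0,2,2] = 'government'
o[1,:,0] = ['storage', 'collection', 'chapter']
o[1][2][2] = 'control'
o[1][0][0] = 'storage'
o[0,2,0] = 'road'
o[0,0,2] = 'son'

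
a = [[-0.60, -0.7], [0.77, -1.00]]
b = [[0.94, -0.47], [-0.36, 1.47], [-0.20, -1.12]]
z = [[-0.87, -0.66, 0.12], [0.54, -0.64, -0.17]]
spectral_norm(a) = 1.29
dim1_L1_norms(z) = [1.65, 1.35]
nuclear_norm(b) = 2.88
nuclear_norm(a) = 2.17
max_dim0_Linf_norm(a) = 1.0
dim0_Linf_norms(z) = [0.87, 0.66, 0.17]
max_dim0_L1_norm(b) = 3.06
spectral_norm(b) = 1.96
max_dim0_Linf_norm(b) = 1.47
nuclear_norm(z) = 1.95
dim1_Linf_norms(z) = [0.87, 0.64]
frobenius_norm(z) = 1.39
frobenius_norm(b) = 2.17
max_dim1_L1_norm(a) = 1.77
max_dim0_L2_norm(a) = 1.22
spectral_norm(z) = 1.10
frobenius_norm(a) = 1.56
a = z @ b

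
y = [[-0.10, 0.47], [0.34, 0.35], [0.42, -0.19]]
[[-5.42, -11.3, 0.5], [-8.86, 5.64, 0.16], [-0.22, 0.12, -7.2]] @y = [[-3.09, -6.6],[2.87, -2.22],[-2.96, 1.31]]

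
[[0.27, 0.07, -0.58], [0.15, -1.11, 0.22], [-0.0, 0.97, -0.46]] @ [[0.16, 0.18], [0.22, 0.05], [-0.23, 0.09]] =[[0.19, -0.00],[-0.27, -0.01],[0.32, 0.01]]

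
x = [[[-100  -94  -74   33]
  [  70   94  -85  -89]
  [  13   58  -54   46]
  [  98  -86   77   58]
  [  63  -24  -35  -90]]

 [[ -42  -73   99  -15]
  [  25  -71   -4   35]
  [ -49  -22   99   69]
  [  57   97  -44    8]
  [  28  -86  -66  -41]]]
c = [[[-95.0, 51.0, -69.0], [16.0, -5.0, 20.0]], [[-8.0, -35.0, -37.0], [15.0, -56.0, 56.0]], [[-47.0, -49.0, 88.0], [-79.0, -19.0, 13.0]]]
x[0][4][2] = -35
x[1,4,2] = -66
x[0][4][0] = 63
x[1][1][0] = 25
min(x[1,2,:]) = -49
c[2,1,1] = -19.0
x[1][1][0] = 25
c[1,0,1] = -35.0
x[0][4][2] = -35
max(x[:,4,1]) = -24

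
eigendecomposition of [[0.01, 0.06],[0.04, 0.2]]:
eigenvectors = [[-0.98,-0.28], [0.19,-0.96]]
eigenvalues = [-0.0, 0.21]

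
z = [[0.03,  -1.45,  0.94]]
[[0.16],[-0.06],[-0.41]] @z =[[0.0,-0.23,0.15], [-0.0,0.09,-0.06], [-0.01,0.59,-0.39]]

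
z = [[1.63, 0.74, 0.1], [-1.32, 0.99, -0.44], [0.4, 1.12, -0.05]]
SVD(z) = [[-0.79, -0.31, -0.53], [0.56, -0.72, -0.42], [-0.25, -0.63, 0.74]] @ diag([2.1718433182208887, 1.679603889965626, 0.09760826763967731]) @ [[-0.98,-0.14,-0.14], [0.12,-0.98,0.19], [-0.17,0.17,0.97]]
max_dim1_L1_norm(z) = 2.75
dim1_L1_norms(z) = [2.47, 2.75, 1.57]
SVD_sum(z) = [[1.68, 0.25, 0.25],[-1.19, -0.18, -0.17],[0.54, 0.08, 0.08]] + [[-0.06,0.5,-0.10], [-0.14,1.17,-0.23], [-0.12,1.03,-0.2]] + [[0.01,-0.01,-0.05], [0.01,-0.01,-0.04], [-0.01,0.01,0.07]]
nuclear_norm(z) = 3.95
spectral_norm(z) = 2.17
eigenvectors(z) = [[(0.22+0.46j), 0.22-0.46j, (-0.18+0j)], [(-0.73+0j), (-0.73-0j), (0.22+0j)], [-0.27+0.37j, -0.27-0.37j, (0.96+0j)]]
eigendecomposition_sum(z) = [[(0.8+0.11j), (0.36-0.56j), (0.06+0.15j)], [-0.65+0.98j, 0.50+0.82j, -0.24-0.01j], [(0.26+0.69j), (0.6+0.05j), -0.09+0.12j]] + [[(0.8-0.11j), 0.36+0.56j, (0.06-0.15j)], [-0.65-0.98j, (0.5-0.82j), (-0.24+0.01j)], [0.26-0.69j, (0.6-0.05j), (-0.09-0.12j)]] + [[0.02-0.00j, (0.02-0j), -0.03+0.00j], [(-0.03+0j), (-0.02+0j), (0.03-0j)], [-0.11+0.00j, (-0.08+0j), 0.14-0.00j]]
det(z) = 0.36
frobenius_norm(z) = 2.75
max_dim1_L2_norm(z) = 1.79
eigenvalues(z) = [(1.22+1.05j), (1.22-1.05j), (0.14+0j)]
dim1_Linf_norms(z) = [1.63, 1.32, 1.12]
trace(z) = 2.57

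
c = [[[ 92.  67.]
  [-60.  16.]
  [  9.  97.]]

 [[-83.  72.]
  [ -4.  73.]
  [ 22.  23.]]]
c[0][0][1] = 67.0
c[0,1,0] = -60.0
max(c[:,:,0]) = 92.0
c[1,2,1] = 23.0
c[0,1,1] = 16.0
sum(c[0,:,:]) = 221.0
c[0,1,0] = -60.0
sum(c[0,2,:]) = 106.0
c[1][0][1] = 72.0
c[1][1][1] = 73.0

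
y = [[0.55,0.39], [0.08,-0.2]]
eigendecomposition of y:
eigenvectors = [[0.99, -0.44], [0.10, 0.9]]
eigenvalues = [0.59, -0.24]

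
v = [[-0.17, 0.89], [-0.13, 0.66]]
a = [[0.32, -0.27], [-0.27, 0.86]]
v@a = [[-0.29, 0.81], [-0.22, 0.60]]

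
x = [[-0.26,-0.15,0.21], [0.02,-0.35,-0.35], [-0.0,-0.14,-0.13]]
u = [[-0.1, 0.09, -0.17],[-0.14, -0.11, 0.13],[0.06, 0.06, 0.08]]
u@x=[[0.03,0.01,-0.03], [0.03,0.04,-0.01], [-0.01,-0.04,-0.02]]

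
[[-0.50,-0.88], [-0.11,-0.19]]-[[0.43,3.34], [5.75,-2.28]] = [[-0.93, -4.22],[-5.86, 2.09]]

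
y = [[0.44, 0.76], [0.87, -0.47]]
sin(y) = [[0.38, 0.65], [0.75, -0.4]]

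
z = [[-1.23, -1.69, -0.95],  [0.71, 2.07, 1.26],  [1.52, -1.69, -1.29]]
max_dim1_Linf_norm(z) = 2.07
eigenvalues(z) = [(-0.23+1.05j), (-0.23-1.05j), (0.01+0j)]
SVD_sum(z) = [[-0.18,-1.71,-1.09],[0.22,2.08,1.33],[-0.18,-1.66,-1.06]] + [[-1.05,0.02,0.14], [0.49,-0.01,-0.07], [1.7,-0.03,-0.23]] + [[-0.00, 0.00, -0.00], [-0.0, 0.00, -0.0], [-0.0, 0.0, -0.00]]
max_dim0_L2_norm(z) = 3.16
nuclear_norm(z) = 5.84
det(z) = 0.01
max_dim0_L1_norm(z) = 5.45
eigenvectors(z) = [[-0.15-0.28j, (-0.15+0.28j), (0.11+0j)], [0.38+0.26j, (0.38-0.26j), (-0.54+0j)], [-0.83+0.00j, (-0.83-0j), 0.83+0.00j]]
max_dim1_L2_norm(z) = 2.61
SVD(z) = [[-0.54, -0.51, 0.67], [0.66, 0.24, 0.71], [-0.52, 0.83, 0.21]] @ diag([3.76614506023799, 2.0724019470580175, 0.0012470265157312275]) @ [[0.09, 0.84, 0.54], [0.99, -0.02, -0.13], [-0.1, 0.54, -0.83]]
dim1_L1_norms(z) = [3.87, 4.04, 4.5]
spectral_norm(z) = 3.77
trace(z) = -0.45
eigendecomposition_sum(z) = [[-0.61+0.67j, -0.84+0.10j, (-0.47-0.02j)], [(0.34-1.28j), 1.02-0.68j, (0.63-0.28j)], [0.78+2.23j, (-0.83+2.04j), (-0.64+1.05j)]] + [[(-0.61-0.67j), (-0.84-0.1j), (-0.47+0.02j)], [0.34+1.28j, 1.02+0.68j, 0.63+0.28j], [0.78-2.23j, -0.83-2.04j, (-0.64-1.05j)]] + [[(-0+0j), -0.00+0.00j, (-0+0j)],[0.02-0.00j, (0.02-0j), 0.01-0.00j],[-0.03+0.00j, (-0.03+0j), -0.01+0.00j]]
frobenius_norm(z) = 4.30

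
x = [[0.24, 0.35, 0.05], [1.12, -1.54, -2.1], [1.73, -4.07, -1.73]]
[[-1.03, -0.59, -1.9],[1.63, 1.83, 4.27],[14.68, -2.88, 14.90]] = x@ [[1.40, -2.91, -1.48],[-4.36, 0.73, -4.49],[3.17, -2.96, 0.47]]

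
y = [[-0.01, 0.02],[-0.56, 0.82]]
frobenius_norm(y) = 0.99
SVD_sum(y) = [[-0.01,0.02],[-0.56,0.82]] + [[0.0, 0.00],[-0.00, -0.0]]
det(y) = 0.00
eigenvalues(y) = [0.0, 0.81]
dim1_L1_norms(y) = [0.03, 1.38]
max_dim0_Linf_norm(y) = 0.82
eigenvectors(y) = [[-0.82,-0.02],  [-0.57,-1.0]]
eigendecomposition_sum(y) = [[0.0, -0.0], [0.0, -0.0]] + [[-0.01, 0.02], [-0.56, 0.82]]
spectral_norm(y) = 0.99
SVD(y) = [[-0.02, -1.00],  [-1.0, 0.02]] @ diag([0.993222470926293, 0.003020471332270728]) @ [[0.56, -0.83], [-0.83, -0.56]]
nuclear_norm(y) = 1.00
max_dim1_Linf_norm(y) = 0.82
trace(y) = 0.81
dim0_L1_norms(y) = [0.57, 0.84]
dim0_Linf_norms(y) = [0.56, 0.82]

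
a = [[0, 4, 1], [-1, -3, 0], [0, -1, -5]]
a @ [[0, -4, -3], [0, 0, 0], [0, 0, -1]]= [[0, 0, -1], [0, 4, 3], [0, 0, 5]]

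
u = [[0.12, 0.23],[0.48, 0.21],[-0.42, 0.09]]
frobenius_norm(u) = 0.73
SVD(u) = [[-0.26, 0.67], [-0.78, 0.28], [0.57, 0.69]] @ diag([0.6673276446590413, 0.28455898276774955]) @ [[-0.97, -0.26], [-0.26, 0.97]]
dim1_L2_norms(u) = [0.26, 0.52, 0.43]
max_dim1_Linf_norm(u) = 0.48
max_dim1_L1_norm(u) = 0.69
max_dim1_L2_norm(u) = 0.52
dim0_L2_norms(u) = [0.65, 0.32]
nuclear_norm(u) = 0.95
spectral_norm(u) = 0.67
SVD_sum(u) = [[0.17, 0.05], [0.5, 0.13], [-0.37, -0.10]] + [[-0.05, 0.18], [-0.02, 0.08], [-0.05, 0.19]]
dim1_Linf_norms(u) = [0.23, 0.48, 0.42]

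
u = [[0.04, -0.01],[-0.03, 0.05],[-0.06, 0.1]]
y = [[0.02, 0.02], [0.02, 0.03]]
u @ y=[[0.00, 0.0], [0.00, 0.0], [0.0, 0.0]]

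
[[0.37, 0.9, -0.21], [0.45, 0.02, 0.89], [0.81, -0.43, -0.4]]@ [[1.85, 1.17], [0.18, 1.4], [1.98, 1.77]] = [[0.43, 1.32], [2.60, 2.13], [0.63, -0.36]]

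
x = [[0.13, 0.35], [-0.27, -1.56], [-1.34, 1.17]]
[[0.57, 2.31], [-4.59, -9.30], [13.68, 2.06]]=x @ [[-6.64, 3.19], [4.09, 5.41]]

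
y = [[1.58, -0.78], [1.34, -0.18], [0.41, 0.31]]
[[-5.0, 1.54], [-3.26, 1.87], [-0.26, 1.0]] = y @[[-2.16, 1.55], [2.03, 1.16]]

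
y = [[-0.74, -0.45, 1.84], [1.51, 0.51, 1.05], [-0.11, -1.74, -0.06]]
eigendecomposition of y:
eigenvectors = [[(-0.82+0j), (-0.18-0.47j), (-0.18+0.47j)],[(0.4+0j), -0.65+0.00j, -0.65-0.00j],[0.42+0.00j, (0.2-0.53j), (0.2+0.53j)]]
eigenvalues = [(-1.48+0j), (0.59+1.94j), (0.59-1.94j)]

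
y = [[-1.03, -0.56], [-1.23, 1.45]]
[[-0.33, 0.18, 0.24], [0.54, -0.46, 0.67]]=y@ [[0.08, -0.0, -0.33], [0.44, -0.32, 0.18]]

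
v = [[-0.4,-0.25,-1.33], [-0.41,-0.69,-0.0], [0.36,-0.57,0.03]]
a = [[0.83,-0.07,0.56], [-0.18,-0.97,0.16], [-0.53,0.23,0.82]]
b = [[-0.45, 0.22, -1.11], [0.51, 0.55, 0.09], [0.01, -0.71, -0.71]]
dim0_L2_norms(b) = [0.68, 0.92, 1.32]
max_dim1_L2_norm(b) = 1.22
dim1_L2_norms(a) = [1.0, 1.0, 1.0]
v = a @ b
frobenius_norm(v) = 1.76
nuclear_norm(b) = 2.81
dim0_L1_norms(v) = [1.17, 1.51, 1.36]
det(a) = -1.01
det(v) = -0.64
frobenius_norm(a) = 1.74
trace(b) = -0.61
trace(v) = -1.06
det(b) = 0.63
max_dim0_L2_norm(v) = 1.33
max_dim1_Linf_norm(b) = 1.11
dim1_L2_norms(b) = [1.22, 0.76, 1.0]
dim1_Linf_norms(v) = [1.33, 0.69, 0.57]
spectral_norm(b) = 1.43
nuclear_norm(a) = 3.01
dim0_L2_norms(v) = [0.68, 0.93, 1.33]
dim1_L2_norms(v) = [1.41, 0.8, 0.67]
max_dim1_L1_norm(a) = 1.58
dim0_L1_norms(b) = [0.97, 1.48, 1.91]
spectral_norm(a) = 1.01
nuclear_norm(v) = 2.82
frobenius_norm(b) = 1.75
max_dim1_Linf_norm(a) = 0.97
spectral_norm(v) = 1.44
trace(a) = 0.68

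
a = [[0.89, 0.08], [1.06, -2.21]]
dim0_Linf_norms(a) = [1.06, 2.21]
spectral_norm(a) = 2.47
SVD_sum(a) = [[0.17, -0.31], [1.16, -2.15]] + [[0.72, 0.39],  [-0.10, -0.06]]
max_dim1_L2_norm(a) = 2.45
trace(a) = -1.32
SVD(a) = [[0.14,0.99],[0.99,-0.14]] @ diag([2.473493913274254, 0.8294744486692875]) @ [[0.48,  -0.88], [0.88,  0.48]]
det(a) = -2.05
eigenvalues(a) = [0.92, -2.24]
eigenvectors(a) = [[0.95,-0.03],[0.32,1.00]]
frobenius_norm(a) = 2.61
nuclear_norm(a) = 3.30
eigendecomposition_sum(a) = [[0.91, 0.02],[0.31, 0.01]] + [[-0.02, 0.06], [0.75, -2.22]]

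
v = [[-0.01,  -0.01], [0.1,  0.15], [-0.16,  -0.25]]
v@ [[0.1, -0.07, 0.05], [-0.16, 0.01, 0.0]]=[[0.0, 0.0, -0.0],  [-0.01, -0.01, 0.01],  [0.02, 0.01, -0.01]]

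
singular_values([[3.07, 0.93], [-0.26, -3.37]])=[3.85, 2.62]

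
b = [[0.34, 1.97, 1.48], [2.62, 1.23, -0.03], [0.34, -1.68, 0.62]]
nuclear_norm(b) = 6.91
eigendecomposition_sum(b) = [[-1.05-0.00j, (0.91-0j), 0.58-0.00j], [0.83+0.00j, (-0.72+0j), -0.46+0.00j], [(0.64+0j), -0.55+0.00j, -0.35+0.00j]] + [[0.69-0.75j, (0.53-0.31j), (0.45-0.83j)], [0.90-2.59j, (0.97-1.33j), (0.21-2.53j)], [-0.15+2.71j, -0.56+1.53j, (0.49+2.46j)]] + [[(0.69+0.75j), 0.53+0.31j, 0.45+0.83j], [(0.9+2.59j), 0.97+1.33j, 0.21+2.53j], [-0.15-2.71j, -0.56-1.53j, 0.49-2.46j]]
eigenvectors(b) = [[-0.71+0.00j, 0.23+0.10j, 0.23-0.10j], [0.56+0.00j, 0.69+0.00j, (0.69-0j)], [0.43+0.00j, -0.65+0.19j, -0.65-0.19j]]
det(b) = -10.11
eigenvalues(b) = [(-2.11+0j), (2.15+0.38j), (2.15-0.38j)]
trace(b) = 2.19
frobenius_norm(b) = 4.23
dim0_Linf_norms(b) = [2.62, 1.97, 1.48]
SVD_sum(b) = [[1.24, 1.53, 0.41], [1.57, 1.94, 0.52], [-0.58, -0.72, -0.19]] + [[-0.97, 0.7, 0.35], [1.07, -0.76, -0.38], [0.81, -0.58, -0.29]] + [[0.08, -0.26, 0.73], [-0.02, 0.06, -0.17], [0.11, -0.39, 1.1]]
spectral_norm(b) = 3.38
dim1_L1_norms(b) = [3.79, 3.88, 2.64]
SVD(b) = [[-0.59, 0.59, 0.55], [-0.75, -0.64, -0.13], [0.28, -0.49, 0.83]] @ diag([3.376320482798646, 2.119167110717616, 1.4131846143682254]) @ [[-0.62, -0.76, -0.20],[-0.78, 0.56, 0.28],[0.1, -0.33, 0.94]]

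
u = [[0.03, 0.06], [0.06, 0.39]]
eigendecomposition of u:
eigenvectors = [[-0.99,-0.16], [0.16,-0.99]]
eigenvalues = [0.02, 0.4]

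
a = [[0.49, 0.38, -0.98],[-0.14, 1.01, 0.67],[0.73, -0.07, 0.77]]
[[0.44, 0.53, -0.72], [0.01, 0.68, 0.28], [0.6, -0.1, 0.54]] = a @ [[0.82, 0.12, 0.01], [0.12, 0.8, -0.17], [0.01, -0.17, 0.67]]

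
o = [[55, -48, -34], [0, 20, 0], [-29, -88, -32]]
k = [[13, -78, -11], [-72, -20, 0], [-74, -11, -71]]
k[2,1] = -11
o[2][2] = -32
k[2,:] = [-74, -11, -71]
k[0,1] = -78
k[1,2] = 0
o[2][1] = -88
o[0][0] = 55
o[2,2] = -32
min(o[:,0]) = -29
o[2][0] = -29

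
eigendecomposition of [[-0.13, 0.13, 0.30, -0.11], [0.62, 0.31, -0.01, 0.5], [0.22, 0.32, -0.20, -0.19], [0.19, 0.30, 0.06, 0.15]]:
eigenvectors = [[-0.14+0.00j, (-0.6+0j), (-0.54+0.23j), -0.54-0.23j], [-0.82+0.00j, (0.37+0j), 0.61+0.00j, (0.61-0j)], [(-0.22+0j), (-0.41+0j), -0.06-0.51j, -0.06+0.51j], [(-0.5+0j), 0.58+0.00j, -0.13-0.07j, (-0.13+0.07j)]]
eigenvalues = [(0.72+0j), (0.1+0j), (-0.34+0.18j), (-0.34-0.18j)]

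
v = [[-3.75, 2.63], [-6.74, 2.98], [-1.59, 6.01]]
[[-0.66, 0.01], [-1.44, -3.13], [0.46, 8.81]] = v@[[0.28, 1.26], [0.15, 1.80]]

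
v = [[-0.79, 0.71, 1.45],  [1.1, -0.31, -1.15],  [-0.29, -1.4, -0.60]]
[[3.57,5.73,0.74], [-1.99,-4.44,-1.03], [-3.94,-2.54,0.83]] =v@[[0.82, 0.22, -0.56], [1.77, 0.03, -0.71], [2.04, 4.06, 0.55]]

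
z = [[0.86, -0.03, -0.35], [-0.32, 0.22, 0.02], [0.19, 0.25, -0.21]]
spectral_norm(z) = 1.01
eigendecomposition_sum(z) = [[0.80+0.00j, (-0.14+0j), (-0.27+0j)], [(-0.4+0j), 0.07+0.00j, (0.13-0j)], [(0.05+0j), (-0.01+0j), (-0.02+0j)]] + [[(0.03-0.01j), (0.06-0.02j), -0.04+0.02j], [(0.04-0.01j), 0.07-0.01j, -0.06+0.02j], [0.07-0.03j, 0.13-0.05j, -0.10+0.05j]] + [[0.03+0.01j,0.06+0.02j,-0.04-0.02j],  [(0.04+0.01j),(0.07+0.01j),-0.06-0.02j],  [0.07+0.03j,(0.13+0.05j),-0.10-0.05j]]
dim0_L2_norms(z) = [0.94, 0.33, 0.41]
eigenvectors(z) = [[(0.89+0j), (0.35+0.01j), (0.35-0.01j)], [-0.45+0.00j, 0.45+0.07j, (0.45-0.07j)], [(0.05+0j), 0.82+0.00j, 0.82-0.00j]]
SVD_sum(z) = [[0.86, -0.03, -0.35], [-0.29, 0.01, 0.12], [0.23, -0.01, -0.09]] + [[-0.00,0.00,-0.0], [-0.03,0.21,-0.1], [-0.04,0.26,-0.12]] + [[-0.0, -0.0, -0.00],[-0.0, -0.0, -0.0],[0.0, 0.00, 0.0]]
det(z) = 0.00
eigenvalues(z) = [(0.85+0j), (0.01+0.02j), (0.01-0.02j)]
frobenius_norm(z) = 1.08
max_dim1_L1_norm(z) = 1.24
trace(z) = 0.87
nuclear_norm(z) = 1.38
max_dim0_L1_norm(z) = 1.37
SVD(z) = [[-0.92, -0.01, -0.39], [0.31, -0.63, -0.71], [-0.24, -0.78, 0.58]] @ diag([1.0102619812263876, 0.3691462200303725, 0.0013407183977892072]) @ [[-0.93, 0.03, 0.38], [0.13, -0.90, 0.41], [0.35, 0.43, 0.83]]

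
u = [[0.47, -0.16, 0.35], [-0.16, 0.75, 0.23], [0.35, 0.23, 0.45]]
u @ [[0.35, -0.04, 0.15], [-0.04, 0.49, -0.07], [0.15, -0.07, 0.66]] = [[0.22, -0.12, 0.31], [-0.05, 0.36, 0.08], [0.18, 0.07, 0.33]]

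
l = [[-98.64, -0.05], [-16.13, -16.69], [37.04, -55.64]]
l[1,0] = -16.13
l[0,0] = -98.64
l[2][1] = -55.64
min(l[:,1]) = -55.64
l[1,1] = -16.69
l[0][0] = -98.64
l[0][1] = -0.05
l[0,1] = -0.05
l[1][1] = -16.69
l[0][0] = -98.64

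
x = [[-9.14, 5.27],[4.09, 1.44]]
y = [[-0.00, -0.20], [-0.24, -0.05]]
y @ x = [[-0.82, -0.29],[1.99, -1.34]]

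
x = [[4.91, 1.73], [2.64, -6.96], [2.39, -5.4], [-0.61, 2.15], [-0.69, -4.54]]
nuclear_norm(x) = 16.20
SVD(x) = [[0.03, 0.92], [-0.7, 0.11], [-0.55, 0.15], [0.21, -0.00], [-0.4, -0.34]] @ diag([10.571591690400528, 5.630990066716024]) @ [[-0.27, 0.96],  [0.96, 0.27]]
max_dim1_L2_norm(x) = 7.44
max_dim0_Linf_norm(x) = 6.96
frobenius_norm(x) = 11.98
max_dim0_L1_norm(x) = 20.78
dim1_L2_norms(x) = [5.21, 7.44, 5.91, 2.23, 4.59]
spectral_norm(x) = 10.57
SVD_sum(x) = [[-0.09, 0.32], [2.02, -7.14], [1.59, -5.63], [-0.61, 2.15], [1.14, -4.02]] + [[5.0, 1.41], [0.62, 0.18], [0.8, 0.23], [-0.0, -0.00], [-1.83, -0.52]]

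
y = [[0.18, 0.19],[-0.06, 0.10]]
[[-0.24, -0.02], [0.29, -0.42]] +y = [[-0.06, 0.17],[0.23, -0.32]]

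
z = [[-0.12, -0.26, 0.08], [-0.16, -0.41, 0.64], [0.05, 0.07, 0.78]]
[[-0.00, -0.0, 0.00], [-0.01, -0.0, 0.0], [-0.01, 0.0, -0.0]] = z@[[0.02, 0.01, -0.02],[0.00, -0.0, -0.0],[-0.01, 0.0, 0.00]]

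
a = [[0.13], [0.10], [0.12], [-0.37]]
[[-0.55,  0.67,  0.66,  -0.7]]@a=[[0.33]]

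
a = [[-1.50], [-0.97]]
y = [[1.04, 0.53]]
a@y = [[-1.56, -0.8],[-1.01, -0.51]]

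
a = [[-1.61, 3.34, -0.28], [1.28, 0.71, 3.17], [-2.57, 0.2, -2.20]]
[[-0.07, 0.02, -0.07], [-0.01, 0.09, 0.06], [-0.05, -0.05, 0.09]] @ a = [[0.32, -0.23, 0.24], [-0.02, 0.04, 0.16], [-0.21, -0.18, -0.34]]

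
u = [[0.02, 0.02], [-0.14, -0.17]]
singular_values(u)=[0.22, 0.0]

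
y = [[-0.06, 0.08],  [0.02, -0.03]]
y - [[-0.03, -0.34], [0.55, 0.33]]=[[-0.03, 0.42],[-0.53, -0.36]]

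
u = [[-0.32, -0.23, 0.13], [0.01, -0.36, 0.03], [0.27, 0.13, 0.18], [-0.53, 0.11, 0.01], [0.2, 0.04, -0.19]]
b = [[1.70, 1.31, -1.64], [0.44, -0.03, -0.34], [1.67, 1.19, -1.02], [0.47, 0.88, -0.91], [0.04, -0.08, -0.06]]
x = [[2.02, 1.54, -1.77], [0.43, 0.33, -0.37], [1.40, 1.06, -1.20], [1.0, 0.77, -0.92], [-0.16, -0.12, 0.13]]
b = x + u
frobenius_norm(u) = 0.89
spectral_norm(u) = 0.71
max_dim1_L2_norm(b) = 2.7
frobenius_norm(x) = 4.13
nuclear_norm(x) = 4.17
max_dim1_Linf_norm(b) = 1.7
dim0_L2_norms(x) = [2.69, 2.05, 2.36]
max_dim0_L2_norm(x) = 2.69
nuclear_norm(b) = 4.70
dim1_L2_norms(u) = [0.41, 0.36, 0.35, 0.54, 0.28]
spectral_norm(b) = 3.77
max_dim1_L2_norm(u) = 0.54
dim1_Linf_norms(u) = [0.32, 0.36, 0.27, 0.53, 0.2]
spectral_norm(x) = 4.13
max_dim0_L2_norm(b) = 2.47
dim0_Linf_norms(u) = [0.53, 0.36, 0.19]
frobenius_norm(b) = 3.83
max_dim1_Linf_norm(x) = 2.02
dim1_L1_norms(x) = [5.33, 1.13, 3.66, 2.69, 0.41]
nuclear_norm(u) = 1.45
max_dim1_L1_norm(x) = 5.33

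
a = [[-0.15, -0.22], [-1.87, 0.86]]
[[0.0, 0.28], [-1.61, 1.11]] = a @ [[0.65,-0.89],[-0.46,-0.65]]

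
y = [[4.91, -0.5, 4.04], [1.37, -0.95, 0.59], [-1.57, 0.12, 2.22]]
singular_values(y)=[6.56, 2.76, 0.78]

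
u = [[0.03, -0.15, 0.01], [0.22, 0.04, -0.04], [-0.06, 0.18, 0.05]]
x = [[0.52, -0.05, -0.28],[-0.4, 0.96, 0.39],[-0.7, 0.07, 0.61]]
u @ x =[[0.07, -0.14, -0.06], [0.13, 0.02, -0.07], [-0.14, 0.18, 0.12]]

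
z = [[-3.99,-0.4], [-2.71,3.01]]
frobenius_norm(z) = 5.70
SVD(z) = [[-0.7, -0.71],[-0.71, 0.70]] @ diag([5.084527151556928, 2.57524438550604]) @ [[0.93, -0.37],  [0.37, 0.93]]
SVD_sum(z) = [[-3.32, 1.31],[-3.37, 1.33]] + [[-0.67, -1.71], [0.66, 1.68]]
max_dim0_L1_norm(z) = 6.7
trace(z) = -0.98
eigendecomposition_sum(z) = [[-4.06, -0.23], [-1.54, -0.09]] + [[0.07, -0.17], [-1.17, 3.1]]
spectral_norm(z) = 5.08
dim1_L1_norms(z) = [4.39, 5.72]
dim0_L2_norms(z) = [4.82, 3.04]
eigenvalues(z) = [-4.14, 3.16]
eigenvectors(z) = [[-0.94, 0.06], [-0.35, -1.00]]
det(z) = -13.09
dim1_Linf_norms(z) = [3.99, 3.01]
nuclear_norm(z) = 7.66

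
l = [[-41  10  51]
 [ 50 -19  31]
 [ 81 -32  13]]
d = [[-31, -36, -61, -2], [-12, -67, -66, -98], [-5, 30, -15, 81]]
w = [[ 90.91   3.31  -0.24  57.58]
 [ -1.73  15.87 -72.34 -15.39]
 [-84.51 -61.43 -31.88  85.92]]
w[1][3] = -15.39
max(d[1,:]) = -12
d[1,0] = -12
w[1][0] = -1.73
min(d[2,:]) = -15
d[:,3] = [-2, -98, 81]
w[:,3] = [57.58, -15.39, 85.92]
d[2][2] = -15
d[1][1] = -67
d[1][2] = -66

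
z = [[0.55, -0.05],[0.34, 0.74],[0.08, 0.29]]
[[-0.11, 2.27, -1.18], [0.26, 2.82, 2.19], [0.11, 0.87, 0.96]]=z @ [[-0.16,4.30,-1.80], [0.42,1.83,3.79]]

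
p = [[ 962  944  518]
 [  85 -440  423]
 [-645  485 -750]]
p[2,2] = -750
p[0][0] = 962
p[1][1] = -440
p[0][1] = 944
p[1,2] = 423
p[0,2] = 518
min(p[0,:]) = 518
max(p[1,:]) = 423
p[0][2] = 518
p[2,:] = [-645, 485, -750]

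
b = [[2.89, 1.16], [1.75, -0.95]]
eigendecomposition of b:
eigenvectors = [[0.93, -0.26], [0.38, 0.97]]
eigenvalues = [3.36, -1.42]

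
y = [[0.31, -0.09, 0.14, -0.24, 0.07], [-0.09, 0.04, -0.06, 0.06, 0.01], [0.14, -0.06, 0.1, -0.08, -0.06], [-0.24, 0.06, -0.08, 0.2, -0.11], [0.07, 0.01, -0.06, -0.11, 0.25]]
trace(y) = 0.90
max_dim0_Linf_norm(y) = 0.31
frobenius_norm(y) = 0.67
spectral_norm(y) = 0.61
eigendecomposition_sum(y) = [[0.3, -0.08, 0.12, -0.24, 0.11], [-0.08, 0.02, -0.03, 0.07, -0.03], [0.12, -0.03, 0.05, -0.1, 0.04], [-0.24, 0.07, -0.1, 0.2, -0.09], [0.11, -0.03, 0.04, -0.09, 0.04]] + [[0.01, -0.01, 0.02, 0.00, -0.04], [-0.01, 0.01, -0.02, -0.00, 0.04], [0.02, -0.02, 0.05, 0.01, -0.11], [0.00, -0.0, 0.01, 0.0, -0.02], [-0.04, 0.04, -0.11, -0.02, 0.21]] + [[0.00, 0.0, -0.00, -0.0, -0.0], [0.0, 0.01, -0.0, -0.0, -0.0], [-0.0, -0.00, 0.00, 0.00, 0.0], [-0.00, -0.00, 0.00, 0.0, 0.00], [-0.00, -0.0, 0.0, 0.0, 0.0]] + [[-0.00, 0.0, 0.0, -0.0, 0.00], [0.00, -0.00, -0.0, 0.00, -0.00], [0.00, -0.00, -0.00, 0.00, -0.0], [-0.00, 0.0, 0.00, -0.00, 0.00], [0.0, -0.0, -0.00, 0.0, -0.0]] + [[0.00, 0.0, 0.00, 0.0, 0.00], [0.00, 0.0, 0.00, 0.0, 0.00], [0.00, 0.0, 0.0, 0.0, 0.0], [0.00, 0.0, 0.0, 0.00, 0.00], [0.00, 0.0, 0.00, 0.00, 0.0]]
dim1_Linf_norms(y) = [0.31, 0.09, 0.14, 0.24, 0.25]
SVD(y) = [[-0.70, 0.17, -0.18, 0.52, -0.42], [0.20, -0.18, -0.73, -0.34, -0.53], [-0.28, 0.44, 0.39, -0.67, -0.36], [0.57, 0.09, 0.39, 0.38, -0.61], [-0.26, -0.86, 0.36, -0.12, -0.22]] @ diag([0.6085578733642864, 0.2808128150702326, 0.013380552485521403, 0.004429618704190614, 0.0016783777841503668]) @ [[-0.70,0.20,-0.28,0.57,-0.26], [0.17,-0.18,0.44,0.09,-0.86], [-0.18,-0.73,0.39,0.39,0.36], [-0.52,0.34,0.67,-0.38,0.12], [-0.42,-0.53,-0.36,-0.61,-0.22]]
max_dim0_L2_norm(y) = 0.43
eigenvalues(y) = [0.61, 0.28, 0.01, -0.0, 0.0]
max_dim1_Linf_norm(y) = 0.31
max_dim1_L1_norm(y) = 0.85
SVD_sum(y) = [[0.3,-0.08,0.12,-0.24,0.11], [-0.08,0.02,-0.03,0.07,-0.03], [0.12,-0.03,0.05,-0.10,0.04], [-0.24,0.07,-0.1,0.2,-0.09], [0.11,-0.03,0.04,-0.09,0.04]] + [[0.01, -0.01, 0.02, 0.0, -0.04],[-0.01, 0.01, -0.02, -0.00, 0.04],[0.02, -0.02, 0.05, 0.01, -0.11],[0.00, -0.0, 0.01, 0.0, -0.02],[-0.04, 0.04, -0.11, -0.02, 0.21]] + [[0.00, 0.0, -0.0, -0.0, -0.00], [0.00, 0.01, -0.00, -0.0, -0.0], [-0.00, -0.0, 0.0, 0.0, 0.0], [-0.00, -0.0, 0.0, 0.0, 0.00], [-0.0, -0.00, 0.00, 0.0, 0.0]] + [[-0.0,0.0,0.00,-0.0,0.0], [0.00,-0.0,-0.00,0.00,-0.0], [0.00,-0.00,-0.0,0.00,-0.0], [-0.00,0.0,0.00,-0.00,0.0], [0.00,-0.00,-0.0,0.0,-0.00]] + [[0.00, 0.0, 0.0, 0.0, 0.00], [0.0, 0.00, 0.00, 0.0, 0.00], [0.00, 0.0, 0.00, 0.00, 0.00], [0.00, 0.0, 0.0, 0.0, 0.0], [0.0, 0.0, 0.0, 0.00, 0.00]]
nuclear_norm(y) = 0.91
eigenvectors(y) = [[0.70, -0.17, -0.18, 0.52, 0.42], [-0.2, 0.18, -0.73, -0.34, 0.53], [0.28, -0.44, 0.39, -0.67, 0.36], [-0.57, -0.09, 0.39, 0.38, 0.61], [0.26, 0.86, 0.36, -0.12, 0.22]]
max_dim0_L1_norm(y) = 0.85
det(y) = -0.00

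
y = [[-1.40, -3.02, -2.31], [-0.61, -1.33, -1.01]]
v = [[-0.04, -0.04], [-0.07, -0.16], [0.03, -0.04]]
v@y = [[0.08,  0.17,  0.13], [0.2,  0.42,  0.32], [-0.02,  -0.04,  -0.03]]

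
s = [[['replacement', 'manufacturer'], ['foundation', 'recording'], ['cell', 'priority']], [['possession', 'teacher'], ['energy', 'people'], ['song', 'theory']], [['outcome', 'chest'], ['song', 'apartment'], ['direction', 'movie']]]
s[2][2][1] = 'movie'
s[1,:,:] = [['possession', 'teacher'], ['energy', 'people'], ['song', 'theory']]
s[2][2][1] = 'movie'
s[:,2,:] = [['cell', 'priority'], ['song', 'theory'], ['direction', 'movie']]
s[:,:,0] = [['replacement', 'foundation', 'cell'], ['possession', 'energy', 'song'], ['outcome', 'song', 'direction']]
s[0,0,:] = ['replacement', 'manufacturer']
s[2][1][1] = 'apartment'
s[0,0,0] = 'replacement'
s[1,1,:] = ['energy', 'people']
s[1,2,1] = 'theory'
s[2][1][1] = 'apartment'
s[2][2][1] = 'movie'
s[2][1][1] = 'apartment'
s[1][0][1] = 'teacher'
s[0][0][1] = 'manufacturer'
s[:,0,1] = ['manufacturer', 'teacher', 'chest']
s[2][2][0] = 'direction'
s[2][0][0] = 'outcome'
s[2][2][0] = 'direction'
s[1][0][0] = 'possession'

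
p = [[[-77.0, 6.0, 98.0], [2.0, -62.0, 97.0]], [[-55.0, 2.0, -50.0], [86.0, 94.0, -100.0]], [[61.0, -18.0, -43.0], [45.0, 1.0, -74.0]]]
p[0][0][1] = 6.0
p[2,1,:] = [45.0, 1.0, -74.0]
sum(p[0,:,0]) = -75.0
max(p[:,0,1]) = 6.0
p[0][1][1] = -62.0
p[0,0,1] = 6.0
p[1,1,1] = 94.0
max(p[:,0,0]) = 61.0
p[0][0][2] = 98.0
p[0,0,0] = -77.0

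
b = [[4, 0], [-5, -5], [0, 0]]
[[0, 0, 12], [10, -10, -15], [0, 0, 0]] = b@[[0, 0, 3], [-2, 2, 0]]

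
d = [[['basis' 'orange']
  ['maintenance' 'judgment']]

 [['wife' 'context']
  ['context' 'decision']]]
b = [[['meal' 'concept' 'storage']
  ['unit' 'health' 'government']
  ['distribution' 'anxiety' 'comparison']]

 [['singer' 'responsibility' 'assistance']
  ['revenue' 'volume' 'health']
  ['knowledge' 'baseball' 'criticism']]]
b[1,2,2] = 'criticism'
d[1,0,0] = 'wife'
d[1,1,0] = 'context'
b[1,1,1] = 'volume'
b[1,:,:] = [['singer', 'responsibility', 'assistance'], ['revenue', 'volume', 'health'], ['knowledge', 'baseball', 'criticism']]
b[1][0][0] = 'singer'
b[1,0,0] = 'singer'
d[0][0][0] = 'basis'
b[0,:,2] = ['storage', 'government', 'comparison']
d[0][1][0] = 'maintenance'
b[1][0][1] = 'responsibility'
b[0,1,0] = 'unit'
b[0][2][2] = 'comparison'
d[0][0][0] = 'basis'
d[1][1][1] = 'decision'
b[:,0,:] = [['meal', 'concept', 'storage'], ['singer', 'responsibility', 'assistance']]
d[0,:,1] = ['orange', 'judgment']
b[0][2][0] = 'distribution'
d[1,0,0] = 'wife'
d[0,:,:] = [['basis', 'orange'], ['maintenance', 'judgment']]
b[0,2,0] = 'distribution'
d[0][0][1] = 'orange'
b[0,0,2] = 'storage'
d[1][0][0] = 'wife'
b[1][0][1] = 'responsibility'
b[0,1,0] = 'unit'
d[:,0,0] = ['basis', 'wife']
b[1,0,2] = 'assistance'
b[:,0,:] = [['meal', 'concept', 'storage'], ['singer', 'responsibility', 'assistance']]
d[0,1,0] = 'maintenance'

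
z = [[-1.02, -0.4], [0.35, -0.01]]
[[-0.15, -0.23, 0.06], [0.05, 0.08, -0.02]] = z@[[0.15, 0.23, -0.06], [-0.0, -0.01, 0.0]]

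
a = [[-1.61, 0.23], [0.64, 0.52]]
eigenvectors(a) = [[-0.96, -0.1], [0.28, -0.99]]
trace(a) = -1.09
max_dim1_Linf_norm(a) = 1.61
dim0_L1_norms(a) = [2.25, 0.75]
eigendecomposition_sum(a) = [[-1.63, 0.17], [0.47, -0.05]] + [[0.02, 0.06], [0.17, 0.57]]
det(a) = -0.98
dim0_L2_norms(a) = [1.73, 0.57]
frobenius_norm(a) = 1.82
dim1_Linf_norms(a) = [1.61, 0.64]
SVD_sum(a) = [[-1.61, 0.02], [0.63, -0.01]] + [[0.00, 0.21], [0.01, 0.53]]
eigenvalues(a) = [-1.68, 0.59]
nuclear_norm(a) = 2.30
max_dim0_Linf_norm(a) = 1.61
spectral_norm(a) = 1.73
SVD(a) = [[-0.93, 0.37],[0.37, 0.93]] @ diag([1.73269297070275, 0.5681329679549313]) @ [[1.0,-0.01], [0.01,1.00]]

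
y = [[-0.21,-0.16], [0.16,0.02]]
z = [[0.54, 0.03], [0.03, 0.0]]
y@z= [[-0.12, -0.01], [0.09, 0.00]]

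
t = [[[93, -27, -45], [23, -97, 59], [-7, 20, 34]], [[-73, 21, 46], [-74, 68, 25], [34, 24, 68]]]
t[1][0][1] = 21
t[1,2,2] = 68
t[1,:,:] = [[-73, 21, 46], [-74, 68, 25], [34, 24, 68]]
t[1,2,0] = 34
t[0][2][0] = -7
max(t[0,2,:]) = 34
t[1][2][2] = 68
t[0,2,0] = -7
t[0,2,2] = 34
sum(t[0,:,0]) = 109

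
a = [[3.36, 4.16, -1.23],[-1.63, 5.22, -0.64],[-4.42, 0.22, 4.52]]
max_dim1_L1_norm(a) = 9.16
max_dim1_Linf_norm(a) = 5.22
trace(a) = 13.10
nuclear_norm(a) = 15.82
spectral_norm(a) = 7.55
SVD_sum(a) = [[3.23,2.82,-2.75], [1.39,1.21,-1.19], [-3.25,-2.83,2.77]] + [[-0.71,1.23,0.42], [-2.37,4.09,1.41], [-1.72,2.98,1.03]] + [[0.84, 0.11, 1.1],  [-0.66, -0.08, -0.86],  [0.55, 0.07, 0.72]]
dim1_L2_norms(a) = [5.49, 5.51, 6.33]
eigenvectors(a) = [[(-0.23+0.34j), -0.23-0.34j, -0.37+0.00j], [(-0.39-0.1j), -0.39+0.10j, (0.01+0j)], [-0.82+0.00j, (-0.82-0j), (0.93+0j)]]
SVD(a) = [[-0.67, -0.24, 0.70], [-0.29, -0.79, -0.55], [0.68, -0.57, 0.46]] @ diag([7.553693647714942, 6.279621422428779, 1.9865213483485331]) @ [[-0.63, -0.55, 0.54], [0.48, -0.83, -0.29], [0.61, 0.08, 0.79]]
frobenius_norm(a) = 10.02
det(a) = 94.23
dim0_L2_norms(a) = [5.79, 6.68, 4.73]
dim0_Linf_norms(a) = [4.42, 5.22, 4.52]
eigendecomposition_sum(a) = [[(1.13+1.27j), 0.18-2.78j, (0.45+0.54j)], [(-0.8+1.5j), (2.67-0.79j), (-0.35+0.61j)], [-0.84+3.32j, 4.86-2.84j, (-0.4+1.37j)]] + [[(1.13-1.27j), 0.18+2.78j, (0.45-0.54j)], [(-0.8-1.5j), (2.67+0.79j), -0.35-0.61j], [-0.84-3.32j, 4.86+2.84j, -0.40-1.37j]] + [[1.10+0.00j, 3.81-0.00j, (-2.13-0j)], [-0.03-0.00j, (-0.12+0j), (0.07+0j)], [-2.74-0.00j, (-9.5+0j), 5.32+0.00j]]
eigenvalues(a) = [(3.4+1.84j), (3.4-1.84j), (6.3+0j)]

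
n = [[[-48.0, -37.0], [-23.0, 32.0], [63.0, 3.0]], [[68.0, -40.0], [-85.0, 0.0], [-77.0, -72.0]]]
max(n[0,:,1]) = 32.0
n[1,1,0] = -85.0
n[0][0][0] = -48.0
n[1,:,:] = [[68.0, -40.0], [-85.0, 0.0], [-77.0, -72.0]]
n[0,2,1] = 3.0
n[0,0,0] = -48.0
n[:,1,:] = [[-23.0, 32.0], [-85.0, 0.0]]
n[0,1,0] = -23.0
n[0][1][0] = -23.0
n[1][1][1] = 0.0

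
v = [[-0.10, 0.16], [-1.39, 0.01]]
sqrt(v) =[[0.40,0.17],[-1.51,0.52]]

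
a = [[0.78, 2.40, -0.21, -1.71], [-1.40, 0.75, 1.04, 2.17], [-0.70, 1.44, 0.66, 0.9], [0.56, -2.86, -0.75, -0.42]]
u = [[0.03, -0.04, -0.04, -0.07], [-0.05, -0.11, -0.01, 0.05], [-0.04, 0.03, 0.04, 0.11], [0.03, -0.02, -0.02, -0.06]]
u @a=[[0.07, 0.18, -0.02, -0.14], [0.15, -0.36, -0.15, -0.18], [-0.04, -0.33, -0.02, 0.12], [0.03, 0.20, 0.0, -0.09]]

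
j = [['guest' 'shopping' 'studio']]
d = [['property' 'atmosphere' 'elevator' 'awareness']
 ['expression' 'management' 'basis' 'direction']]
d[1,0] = 'expression'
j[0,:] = ['guest', 'shopping', 'studio']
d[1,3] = 'direction'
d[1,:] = ['expression', 'management', 'basis', 'direction']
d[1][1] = 'management'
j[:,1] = ['shopping']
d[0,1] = 'atmosphere'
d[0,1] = 'atmosphere'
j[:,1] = ['shopping']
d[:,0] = ['property', 'expression']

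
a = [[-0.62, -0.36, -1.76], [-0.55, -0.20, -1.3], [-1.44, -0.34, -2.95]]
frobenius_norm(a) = 4.07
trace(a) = -3.77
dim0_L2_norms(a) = [1.66, 0.53, 3.67]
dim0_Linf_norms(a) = [1.44, 0.36, 2.95]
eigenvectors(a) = [[0.47,  0.88,  -0.53], [0.35,  0.22,  -0.77], [0.81,  -0.43,  0.35]]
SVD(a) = [[-0.47,0.83,0.32], [-0.35,0.15,-0.92], [-0.81,-0.54,0.22]] @ diag([4.059353539027091, 0.2396527205582182, 0.0039266674527634925]) @ [[0.41,0.13,0.90], [0.76,-0.60,-0.26], [-0.51,-0.79,0.34]]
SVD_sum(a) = [[-0.77, -0.24, -1.71], [-0.58, -0.18, -1.29], [-1.34, -0.42, -2.98]] + [[0.15, -0.12, -0.05], [0.03, -0.02, -0.01], [-0.1, 0.08, 0.03]] + [[-0.00, -0.00, 0.0], [0.00, 0.00, -0.00], [-0.0, -0.0, 0.00]]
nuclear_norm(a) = 4.30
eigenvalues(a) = [-3.93, 0.15, 0.01]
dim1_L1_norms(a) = [2.74, 2.05, 4.73]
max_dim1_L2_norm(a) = 3.3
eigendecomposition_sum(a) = [[-0.79, -0.23, -1.72], [-0.59, -0.17, -1.29], [-1.36, -0.4, -2.97]] + [[0.17, -0.13, -0.04], [0.04, -0.03, -0.01], [-0.08, 0.07, 0.02]] + [[-0.00, 0.01, -0.00], [-0.0, 0.01, -0.0], [0.00, -0.0, 0.00]]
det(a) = -0.00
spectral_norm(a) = 4.06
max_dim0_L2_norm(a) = 3.67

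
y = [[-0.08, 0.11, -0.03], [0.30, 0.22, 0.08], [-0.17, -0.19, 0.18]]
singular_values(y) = [0.45, 0.21, 0.12]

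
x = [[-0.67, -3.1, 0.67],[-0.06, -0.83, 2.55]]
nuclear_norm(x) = 5.73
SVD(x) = [[-0.82, -0.57], [-0.57, 0.82]] @ diag([3.671465076883882, 2.055028999606097]) @ [[0.16, 0.82, -0.54],  [0.16, 0.52, 0.84]]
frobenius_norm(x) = 4.21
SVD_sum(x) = [[-0.48, -2.49, 1.65],[-0.33, -1.71, 1.13]] + [[-0.19, -0.61, -0.98], [0.27, 0.88, 1.42]]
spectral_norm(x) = 3.67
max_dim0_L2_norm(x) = 3.21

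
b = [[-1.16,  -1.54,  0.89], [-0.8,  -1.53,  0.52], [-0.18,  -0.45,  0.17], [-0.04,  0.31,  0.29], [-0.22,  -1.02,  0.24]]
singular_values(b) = [2.99, 0.59, 0.2]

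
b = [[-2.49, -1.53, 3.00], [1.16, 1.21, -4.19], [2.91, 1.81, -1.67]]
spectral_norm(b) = 6.91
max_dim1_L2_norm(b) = 4.51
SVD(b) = [[-0.6, -0.13, 0.79], [0.61, -0.7, 0.36], [0.51, 0.70, 0.50]] @ diag([6.908687326854001, 2.1641671896096586, 0.16223376708922999]) @ [[0.53, 0.37, -0.76], [0.71, 0.28, 0.64], [-0.45, 0.88, 0.12]]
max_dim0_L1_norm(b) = 8.86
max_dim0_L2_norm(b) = 5.42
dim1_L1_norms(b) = [7.02, 6.56, 6.39]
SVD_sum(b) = [[-2.23, -1.56, 3.17], [2.27, 1.59, -3.22], [1.87, 1.31, -2.65]] + [[-0.20,-0.08,-0.18],[-1.08,-0.43,-0.98],[1.08,0.43,0.97]] + [[-0.06,0.11,0.01], [-0.03,0.05,0.01], [-0.04,0.07,0.01]]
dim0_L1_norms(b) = [6.56, 4.55, 8.86]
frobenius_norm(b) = 7.24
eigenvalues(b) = [(-3.25+0j), (0.15+0.85j), (0.15-0.85j)]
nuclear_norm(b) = 9.24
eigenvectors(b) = [[0.64+0.00j, (-0.42-0.1j), (-0.42+0.1j)],[-0.61+0.00j, 0.87+0.00j, 0.87-0.00j],[(-0.47+0j), 0.10-0.20j, 0.10+0.20j]]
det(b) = -2.43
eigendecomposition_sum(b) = [[-3.87-0.00j, (-2.07+0j), 1.84+0.00j], [(3.7+0j), (1.98-0j), -1.76-0.00j], [(2.88+0j), (1.54-0j), (-1.37-0j)]] + [[(0.69-0.21j),(0.27-0.33j),(0.58+0.14j)],[-1.27+0.73j,-0.39+0.78j,-1.21-0.02j],[0.02+0.38j,(0.13+0.18j),(-0.15+0.28j)]] + [[(0.69+0.21j), (0.27+0.33j), 0.58-0.14j], [(-1.27-0.73j), (-0.39-0.78j), -1.21+0.02j], [0.02-0.38j, (0.13-0.18j), -0.15-0.28j]]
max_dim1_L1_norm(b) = 7.02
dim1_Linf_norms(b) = [3.0, 4.19, 2.91]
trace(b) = -2.95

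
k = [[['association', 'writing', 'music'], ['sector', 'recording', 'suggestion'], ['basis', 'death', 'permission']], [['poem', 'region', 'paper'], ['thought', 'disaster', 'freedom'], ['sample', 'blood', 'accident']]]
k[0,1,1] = 'recording'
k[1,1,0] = 'thought'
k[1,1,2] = 'freedom'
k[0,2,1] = 'death'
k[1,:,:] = [['poem', 'region', 'paper'], ['thought', 'disaster', 'freedom'], ['sample', 'blood', 'accident']]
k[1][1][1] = 'disaster'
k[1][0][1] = 'region'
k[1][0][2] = 'paper'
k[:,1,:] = [['sector', 'recording', 'suggestion'], ['thought', 'disaster', 'freedom']]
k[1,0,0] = 'poem'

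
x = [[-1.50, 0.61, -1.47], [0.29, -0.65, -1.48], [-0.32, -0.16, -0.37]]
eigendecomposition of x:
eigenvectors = [[-0.55,-0.97,0.24], [-0.73,-0.04,0.92], [0.40,-0.22,0.31]]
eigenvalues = [0.37, -1.81, -1.08]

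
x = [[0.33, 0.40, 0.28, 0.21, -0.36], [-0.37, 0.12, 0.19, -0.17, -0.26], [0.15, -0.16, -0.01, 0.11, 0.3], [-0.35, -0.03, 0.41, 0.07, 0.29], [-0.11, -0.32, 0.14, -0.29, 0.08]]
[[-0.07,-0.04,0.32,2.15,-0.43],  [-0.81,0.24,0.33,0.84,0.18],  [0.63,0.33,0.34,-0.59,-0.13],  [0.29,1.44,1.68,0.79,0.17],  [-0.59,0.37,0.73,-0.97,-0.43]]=x @ [[0.06, -1.14, -0.08, -0.4, -1.45], [-0.27, -1.92, -0.63, 2.4, 0.58], [-0.4, 2.09, 3.3, 2.21, -1.09], [2.40, 2.25, 0.06, 1.62, 0.94], [1.04, -0.12, 0.94, -1.01, 0.22]]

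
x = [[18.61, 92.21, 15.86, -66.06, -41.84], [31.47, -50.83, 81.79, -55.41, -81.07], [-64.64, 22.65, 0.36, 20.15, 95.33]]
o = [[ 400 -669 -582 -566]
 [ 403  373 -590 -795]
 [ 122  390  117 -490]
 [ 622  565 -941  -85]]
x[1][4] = -81.07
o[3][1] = 565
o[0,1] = -669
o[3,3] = -85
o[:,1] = [-669, 373, 390, 565]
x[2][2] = 0.36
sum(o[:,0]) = 1547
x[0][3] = -66.06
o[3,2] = -941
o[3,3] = -85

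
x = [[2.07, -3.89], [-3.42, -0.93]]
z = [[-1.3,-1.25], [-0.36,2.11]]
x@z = [[-1.29,-10.8],[4.78,2.31]]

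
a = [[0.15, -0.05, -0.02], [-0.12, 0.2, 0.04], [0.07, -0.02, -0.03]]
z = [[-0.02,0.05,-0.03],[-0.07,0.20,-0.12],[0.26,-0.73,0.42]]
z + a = [[0.13,  0.00,  -0.05], [-0.19,  0.40,  -0.08], [0.33,  -0.75,  0.39]]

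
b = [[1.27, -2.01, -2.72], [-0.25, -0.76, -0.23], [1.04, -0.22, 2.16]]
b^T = [[1.27, -0.25, 1.04], [-2.01, -0.76, -0.22], [-2.72, -0.23, 2.16]]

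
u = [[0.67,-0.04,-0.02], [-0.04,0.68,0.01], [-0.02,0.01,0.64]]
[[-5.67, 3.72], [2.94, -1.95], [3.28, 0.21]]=u @ [[-8.09, 5.42], [3.77, -2.56], [4.82, 0.53]]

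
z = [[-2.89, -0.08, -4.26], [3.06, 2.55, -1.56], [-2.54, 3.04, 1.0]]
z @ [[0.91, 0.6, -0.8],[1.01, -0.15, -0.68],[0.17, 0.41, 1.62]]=[[-3.43,-3.47,-4.53], [5.09,0.81,-6.71], [0.93,-1.57,1.58]]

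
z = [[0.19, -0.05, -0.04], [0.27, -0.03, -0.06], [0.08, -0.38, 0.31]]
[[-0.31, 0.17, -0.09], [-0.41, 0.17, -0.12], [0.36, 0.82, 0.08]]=z@[[-0.82, 0.55, -0.24], [0.98, -1.66, 0.31], [2.59, 0.48, 0.71]]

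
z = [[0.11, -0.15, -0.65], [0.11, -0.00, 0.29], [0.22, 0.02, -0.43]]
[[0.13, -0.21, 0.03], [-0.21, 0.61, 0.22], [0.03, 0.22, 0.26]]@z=[[-0.0, -0.02, -0.16], [0.09, 0.04, 0.22], [0.08, 0.00, -0.07]]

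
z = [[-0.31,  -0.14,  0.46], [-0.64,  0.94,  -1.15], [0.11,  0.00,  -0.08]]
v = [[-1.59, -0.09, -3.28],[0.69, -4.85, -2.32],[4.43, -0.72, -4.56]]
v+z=[[-1.9, -0.23, -2.82], [0.05, -3.91, -3.47], [4.54, -0.72, -4.64]]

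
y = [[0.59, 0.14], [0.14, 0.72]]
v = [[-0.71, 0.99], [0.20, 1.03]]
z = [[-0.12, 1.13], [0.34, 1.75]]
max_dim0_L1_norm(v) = 2.02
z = y + v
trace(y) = 1.31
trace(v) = 0.32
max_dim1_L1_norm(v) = 1.7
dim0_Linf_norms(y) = [0.59, 0.72]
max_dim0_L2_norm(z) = 2.08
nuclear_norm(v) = 2.11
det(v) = -0.93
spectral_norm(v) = 1.48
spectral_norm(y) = 0.81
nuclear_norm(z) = 2.38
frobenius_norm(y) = 0.95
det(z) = -0.59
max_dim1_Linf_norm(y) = 0.72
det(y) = 0.41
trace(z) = 1.63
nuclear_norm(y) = 1.31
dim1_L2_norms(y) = [0.61, 0.73]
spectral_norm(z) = 2.09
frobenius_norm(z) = 2.11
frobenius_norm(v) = 1.61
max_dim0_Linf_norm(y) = 0.72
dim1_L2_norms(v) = [1.22, 1.05]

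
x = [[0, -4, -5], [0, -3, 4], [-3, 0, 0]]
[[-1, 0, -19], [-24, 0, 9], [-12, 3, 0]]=x @ [[4, -1, 0], [4, 0, 1], [-3, 0, 3]]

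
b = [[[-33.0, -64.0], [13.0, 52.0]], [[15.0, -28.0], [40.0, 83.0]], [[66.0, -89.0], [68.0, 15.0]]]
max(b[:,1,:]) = 83.0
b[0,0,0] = -33.0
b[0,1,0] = 13.0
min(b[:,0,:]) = -89.0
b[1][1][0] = 40.0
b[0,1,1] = 52.0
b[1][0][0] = 15.0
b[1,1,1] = 83.0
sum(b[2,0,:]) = -23.0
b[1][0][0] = 15.0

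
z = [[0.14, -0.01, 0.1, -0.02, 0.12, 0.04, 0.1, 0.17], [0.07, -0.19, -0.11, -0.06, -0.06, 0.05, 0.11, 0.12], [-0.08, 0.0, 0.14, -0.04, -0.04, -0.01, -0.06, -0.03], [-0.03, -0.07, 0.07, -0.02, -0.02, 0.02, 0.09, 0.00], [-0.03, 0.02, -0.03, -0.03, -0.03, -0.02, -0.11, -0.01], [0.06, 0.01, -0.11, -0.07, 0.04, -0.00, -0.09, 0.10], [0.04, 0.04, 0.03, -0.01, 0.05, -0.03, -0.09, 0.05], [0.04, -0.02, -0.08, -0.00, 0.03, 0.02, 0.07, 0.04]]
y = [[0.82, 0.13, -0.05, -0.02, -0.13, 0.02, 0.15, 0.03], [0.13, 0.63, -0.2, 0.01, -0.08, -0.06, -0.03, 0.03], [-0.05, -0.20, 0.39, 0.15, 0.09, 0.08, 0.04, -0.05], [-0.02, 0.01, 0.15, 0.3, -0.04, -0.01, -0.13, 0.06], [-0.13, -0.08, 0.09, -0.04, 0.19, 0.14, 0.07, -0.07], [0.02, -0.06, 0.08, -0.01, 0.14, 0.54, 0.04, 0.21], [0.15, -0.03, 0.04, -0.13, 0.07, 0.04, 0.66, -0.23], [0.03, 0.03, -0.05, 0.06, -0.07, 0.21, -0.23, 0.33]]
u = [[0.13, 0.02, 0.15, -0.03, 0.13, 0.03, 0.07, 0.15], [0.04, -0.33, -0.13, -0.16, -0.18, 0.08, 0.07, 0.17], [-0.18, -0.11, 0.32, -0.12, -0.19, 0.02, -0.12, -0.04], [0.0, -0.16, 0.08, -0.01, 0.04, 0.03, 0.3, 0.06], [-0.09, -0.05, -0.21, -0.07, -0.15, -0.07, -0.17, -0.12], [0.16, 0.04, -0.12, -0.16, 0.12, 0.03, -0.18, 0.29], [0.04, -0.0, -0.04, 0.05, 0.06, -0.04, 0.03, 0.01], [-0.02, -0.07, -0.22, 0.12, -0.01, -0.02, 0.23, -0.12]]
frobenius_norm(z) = 0.57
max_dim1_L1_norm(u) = 1.16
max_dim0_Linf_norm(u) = 0.33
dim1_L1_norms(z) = [0.7, 0.77, 0.4, 0.32, 0.28, 0.48, 0.34, 0.3]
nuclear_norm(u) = 2.29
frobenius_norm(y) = 1.67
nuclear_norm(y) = 3.86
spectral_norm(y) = 1.00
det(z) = 0.00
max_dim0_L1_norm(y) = 1.35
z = y @ u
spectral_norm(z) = 0.39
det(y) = 0.00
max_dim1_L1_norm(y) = 1.35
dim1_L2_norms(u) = [0.29, 0.47, 0.46, 0.36, 0.36, 0.45, 0.11, 0.37]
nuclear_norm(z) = 1.15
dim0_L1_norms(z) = [0.49, 0.36, 0.67, 0.25, 0.39, 0.19, 0.72, 0.52]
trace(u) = -0.10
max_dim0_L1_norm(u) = 1.27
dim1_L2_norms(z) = [0.29, 0.3, 0.18, 0.14, 0.13, 0.2, 0.13, 0.13]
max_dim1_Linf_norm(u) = 0.33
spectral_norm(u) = 0.55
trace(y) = 3.86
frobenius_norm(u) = 1.06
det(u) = 0.00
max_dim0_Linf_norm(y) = 0.82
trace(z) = -0.01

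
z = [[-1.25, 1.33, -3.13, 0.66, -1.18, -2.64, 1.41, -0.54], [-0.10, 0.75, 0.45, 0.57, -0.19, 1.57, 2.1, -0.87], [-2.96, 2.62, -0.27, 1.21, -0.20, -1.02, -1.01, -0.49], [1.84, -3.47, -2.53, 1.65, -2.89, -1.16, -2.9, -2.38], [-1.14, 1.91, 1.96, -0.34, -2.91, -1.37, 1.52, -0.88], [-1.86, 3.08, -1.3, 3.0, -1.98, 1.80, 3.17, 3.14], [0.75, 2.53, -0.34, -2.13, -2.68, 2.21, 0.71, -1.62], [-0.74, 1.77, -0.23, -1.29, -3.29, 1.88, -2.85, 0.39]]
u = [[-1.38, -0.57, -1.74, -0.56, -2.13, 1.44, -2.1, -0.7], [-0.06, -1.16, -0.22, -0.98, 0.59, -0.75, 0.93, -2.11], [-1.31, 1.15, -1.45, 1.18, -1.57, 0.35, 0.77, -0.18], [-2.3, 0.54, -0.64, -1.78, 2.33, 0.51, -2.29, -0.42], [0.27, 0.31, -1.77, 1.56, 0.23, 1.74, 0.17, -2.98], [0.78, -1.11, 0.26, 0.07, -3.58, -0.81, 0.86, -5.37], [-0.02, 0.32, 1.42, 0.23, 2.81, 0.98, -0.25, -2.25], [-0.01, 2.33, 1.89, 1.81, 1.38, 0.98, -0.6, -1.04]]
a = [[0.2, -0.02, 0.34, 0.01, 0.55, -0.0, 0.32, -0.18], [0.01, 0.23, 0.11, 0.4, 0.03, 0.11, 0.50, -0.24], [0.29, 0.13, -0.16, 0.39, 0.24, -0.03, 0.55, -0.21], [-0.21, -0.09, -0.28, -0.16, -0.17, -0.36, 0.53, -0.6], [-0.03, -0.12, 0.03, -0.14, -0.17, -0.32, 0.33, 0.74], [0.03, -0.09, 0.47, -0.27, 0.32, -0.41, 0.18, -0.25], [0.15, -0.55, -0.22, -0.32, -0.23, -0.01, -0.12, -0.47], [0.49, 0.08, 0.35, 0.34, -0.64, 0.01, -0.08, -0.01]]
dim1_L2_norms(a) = [0.77, 0.74, 0.83, 0.98, 0.91, 0.82, 0.87, 0.95]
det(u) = -155.06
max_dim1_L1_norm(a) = 2.4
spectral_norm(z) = 9.10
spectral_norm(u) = 7.66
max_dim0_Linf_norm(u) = 5.37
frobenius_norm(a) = 2.44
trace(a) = -0.60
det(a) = -0.01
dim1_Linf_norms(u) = [2.13, 2.11, 1.57, 2.33, 2.98, 5.37, 2.81, 2.33]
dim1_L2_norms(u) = [4.13, 2.93, 3.12, 4.5, 4.21, 6.71, 4.02, 4.07]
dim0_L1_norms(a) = [1.41, 1.31, 1.96, 2.03, 2.35, 1.25, 2.61, 2.7]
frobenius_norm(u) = 12.29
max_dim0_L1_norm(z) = 17.46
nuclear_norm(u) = 28.48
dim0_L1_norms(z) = [10.64, 17.46, 10.21, 10.85, 15.32, 13.65, 15.67, 10.31]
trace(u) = -7.64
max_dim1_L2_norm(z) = 7.12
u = z @ a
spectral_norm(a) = 1.33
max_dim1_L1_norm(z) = 19.33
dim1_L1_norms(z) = [12.14, 6.6, 9.78, 18.82, 12.03, 19.33, 12.97, 12.44]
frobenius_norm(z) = 15.12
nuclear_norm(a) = 6.01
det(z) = 23901.65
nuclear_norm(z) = 37.30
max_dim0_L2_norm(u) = 7.0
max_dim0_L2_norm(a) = 1.15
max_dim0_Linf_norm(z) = 3.47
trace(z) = 0.87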